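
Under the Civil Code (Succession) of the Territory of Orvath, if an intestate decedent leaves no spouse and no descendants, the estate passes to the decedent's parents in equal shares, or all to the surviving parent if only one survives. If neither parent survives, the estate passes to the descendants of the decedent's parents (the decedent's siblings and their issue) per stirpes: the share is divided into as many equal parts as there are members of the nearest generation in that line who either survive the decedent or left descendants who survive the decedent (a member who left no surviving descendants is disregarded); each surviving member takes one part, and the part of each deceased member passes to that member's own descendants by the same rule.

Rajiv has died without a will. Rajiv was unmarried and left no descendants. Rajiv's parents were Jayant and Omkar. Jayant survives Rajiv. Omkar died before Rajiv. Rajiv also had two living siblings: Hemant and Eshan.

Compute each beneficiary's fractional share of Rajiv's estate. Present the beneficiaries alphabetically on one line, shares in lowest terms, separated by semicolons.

Only one parent, Jayant, survives, so Jayant takes the entire estate. The siblings take nothing because a surviving parent has priority.

Jayant 1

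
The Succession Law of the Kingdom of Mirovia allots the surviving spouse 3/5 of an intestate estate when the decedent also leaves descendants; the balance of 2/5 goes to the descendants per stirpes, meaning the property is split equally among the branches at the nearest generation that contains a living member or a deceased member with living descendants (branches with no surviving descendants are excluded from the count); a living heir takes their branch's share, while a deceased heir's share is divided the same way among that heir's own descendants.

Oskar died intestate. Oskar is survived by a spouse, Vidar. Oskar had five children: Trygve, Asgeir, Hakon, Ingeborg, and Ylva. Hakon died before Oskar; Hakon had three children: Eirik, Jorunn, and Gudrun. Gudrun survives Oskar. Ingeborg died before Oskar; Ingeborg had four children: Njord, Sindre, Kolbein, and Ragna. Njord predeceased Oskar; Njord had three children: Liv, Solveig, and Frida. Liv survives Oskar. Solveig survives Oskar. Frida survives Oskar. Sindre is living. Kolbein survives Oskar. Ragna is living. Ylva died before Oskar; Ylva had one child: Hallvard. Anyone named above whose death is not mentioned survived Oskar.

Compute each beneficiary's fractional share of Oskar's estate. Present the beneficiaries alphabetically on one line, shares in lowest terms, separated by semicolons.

Asgeir 2/25; Eirik 2/75; Frida 1/150; Gudrun 2/75; Hallvard 2/25; Jorunn 2/75; Kolbein 1/50; Liv 1/150; Ragna 1/50; Sindre 1/50; Solveig 1/150; Trygve 2/25; Vidar 3/5

Vidar, as surviving spouse, takes 3/5.
The remaining 2/5 passes to Oskar's descendants per stirpes.
The 2/5 is divided into 5 equal shares of 2/25 among Trygve, Asgeir, Hakon, Ingeborg, Ylva.
Trygve is living and takes 2/25.
Asgeir is living and takes 2/25.
Hakon predeceased; the 2/25 allotted to Hakon's branch passes to Hakon's issue by representation.
The 2/25 is divided into 3 equal shares of 2/75 among Eirik, Jorunn, Gudrun.
Eirik is living and takes 2/75.
Jorunn is living and takes 2/75.
Gudrun is living and takes 2/75.
Ingeborg predeceased; the 2/25 allotted to Ingeborg's branch passes to Ingeborg's issue by representation.
The 2/25 is divided into 4 equal shares of 1/50 among Njord, Sindre, Kolbein, Ragna.
Njord predeceased; the 1/50 allotted to Njord's branch passes to Njord's issue by representation.
The 1/50 is divided into 3 equal shares of 1/150 among Liv, Solveig, Frida.
Liv is living and takes 1/150.
Solveig is living and takes 1/150.
Frida is living and takes 1/150.
Sindre is living and takes 1/50.
Kolbein is living and takes 1/50.
Ragna is living and takes 1/50.
Ylva predeceased; the 2/25 allotted to Ylva's branch passes to Ylva's issue by representation.
Hallvard is the sole taker at this level and receives the full 2/25.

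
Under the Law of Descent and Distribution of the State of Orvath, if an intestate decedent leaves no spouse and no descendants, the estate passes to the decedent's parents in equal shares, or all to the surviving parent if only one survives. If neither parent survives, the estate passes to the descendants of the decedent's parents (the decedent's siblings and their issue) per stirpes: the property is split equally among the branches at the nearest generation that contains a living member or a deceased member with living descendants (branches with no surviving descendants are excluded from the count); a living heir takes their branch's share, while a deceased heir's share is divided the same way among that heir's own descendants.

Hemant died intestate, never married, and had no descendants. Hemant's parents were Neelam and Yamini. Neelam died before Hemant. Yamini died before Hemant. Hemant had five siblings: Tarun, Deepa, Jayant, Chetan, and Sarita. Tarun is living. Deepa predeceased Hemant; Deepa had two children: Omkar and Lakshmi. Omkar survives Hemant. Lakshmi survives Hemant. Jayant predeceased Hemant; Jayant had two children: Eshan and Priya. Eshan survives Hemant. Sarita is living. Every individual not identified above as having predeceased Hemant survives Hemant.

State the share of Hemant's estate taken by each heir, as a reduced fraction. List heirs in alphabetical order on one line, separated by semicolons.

Neither parent survives and there are no descendants, so the estate passes to Hemant's siblings and their issue per stirpes.
The estate is divided into 5 equal shares of 1/5 among Tarun, Deepa, Jayant, Chetan, Sarita.
Tarun is living and takes 1/5.
Deepa predeceased; the 1/5 allotted to Deepa's branch passes to Deepa's issue by representation.
The 1/5 is divided into 2 equal shares of 1/10 among Omkar, Lakshmi.
Omkar is living and takes 1/10.
Lakshmi is living and takes 1/10.
Jayant predeceased; the 1/5 allotted to Jayant's branch passes to Jayant's issue by representation.
The 1/5 is divided into 2 equal shares of 1/10 among Eshan, Priya.
Eshan is living and takes 1/10.
Priya is living and takes 1/10.
Chetan is living and takes 1/5.
Sarita is living and takes 1/5.

Chetan 1/5; Eshan 1/10; Lakshmi 1/10; Omkar 1/10; Priya 1/10; Sarita 1/5; Tarun 1/5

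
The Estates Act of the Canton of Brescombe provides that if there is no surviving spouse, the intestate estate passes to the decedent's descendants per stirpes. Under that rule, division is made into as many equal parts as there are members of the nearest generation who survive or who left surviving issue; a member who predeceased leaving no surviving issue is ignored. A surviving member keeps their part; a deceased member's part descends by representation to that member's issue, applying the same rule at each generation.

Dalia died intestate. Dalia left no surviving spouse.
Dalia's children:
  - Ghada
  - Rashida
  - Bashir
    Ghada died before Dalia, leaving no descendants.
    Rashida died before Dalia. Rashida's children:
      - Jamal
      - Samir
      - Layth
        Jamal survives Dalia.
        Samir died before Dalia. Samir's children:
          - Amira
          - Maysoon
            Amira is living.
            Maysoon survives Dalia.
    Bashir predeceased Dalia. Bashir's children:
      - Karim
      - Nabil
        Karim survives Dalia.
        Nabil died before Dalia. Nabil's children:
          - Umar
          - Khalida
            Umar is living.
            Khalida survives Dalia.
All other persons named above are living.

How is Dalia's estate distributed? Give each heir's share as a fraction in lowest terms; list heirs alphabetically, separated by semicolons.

There is no surviving spouse, so the entire estate passes to Dalia's descendants per stirpes.
Ghada left no surviving issue, so that branch lapses and is disregarded.
The estate is divided into 2 equal shares of 1/2 among Rashida, Bashir.
Rashida predeceased; the 1/2 allotted to Rashida's branch passes to Rashida's issue by representation.
The 1/2 is divided into 3 equal shares of 1/6 among Jamal, Samir, Layth.
Jamal is living and takes 1/6.
Samir predeceased; the 1/6 allotted to Samir's branch passes to Samir's issue by representation.
The 1/6 is divided into 2 equal shares of 1/12 among Amira, Maysoon.
Amira is living and takes 1/12.
Maysoon is living and takes 1/12.
Layth is living and takes 1/6.
Bashir predeceased; the 1/2 allotted to Bashir's branch passes to Bashir's issue by representation.
The 1/2 is divided into 2 equal shares of 1/4 among Karim, Nabil.
Karim is living and takes 1/4.
Nabil predeceased; the 1/4 allotted to Nabil's branch passes to Nabil's issue by representation.
The 1/4 is divided into 2 equal shares of 1/8 among Umar, Khalida.
Umar is living and takes 1/8.
Khalida is living and takes 1/8.

Amira 1/12; Jamal 1/6; Karim 1/4; Khalida 1/8; Layth 1/6; Maysoon 1/12; Umar 1/8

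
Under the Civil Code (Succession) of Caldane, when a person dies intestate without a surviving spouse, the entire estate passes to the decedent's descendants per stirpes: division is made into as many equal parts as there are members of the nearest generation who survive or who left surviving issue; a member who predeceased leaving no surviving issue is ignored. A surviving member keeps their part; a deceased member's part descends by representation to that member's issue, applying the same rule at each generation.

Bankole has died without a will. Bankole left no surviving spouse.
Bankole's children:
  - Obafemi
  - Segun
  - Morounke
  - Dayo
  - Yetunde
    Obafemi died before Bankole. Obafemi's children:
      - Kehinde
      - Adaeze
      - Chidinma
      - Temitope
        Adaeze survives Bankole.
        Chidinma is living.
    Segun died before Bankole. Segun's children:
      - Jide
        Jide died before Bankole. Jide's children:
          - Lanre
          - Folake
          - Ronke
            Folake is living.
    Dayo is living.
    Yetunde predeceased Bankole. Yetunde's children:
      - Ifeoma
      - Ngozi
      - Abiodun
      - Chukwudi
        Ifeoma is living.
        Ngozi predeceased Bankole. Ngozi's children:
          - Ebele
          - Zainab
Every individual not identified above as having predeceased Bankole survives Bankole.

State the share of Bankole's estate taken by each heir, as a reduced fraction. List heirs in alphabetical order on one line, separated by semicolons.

There is no surviving spouse, so the entire estate passes to Bankole's descendants per stirpes.
The estate is divided into 5 equal shares of 1/5 among Obafemi, Segun, Morounke, Dayo, Yetunde.
Obafemi predeceased; the 1/5 allotted to Obafemi's branch passes to Obafemi's issue by representation.
The 1/5 is divided into 4 equal shares of 1/20 among Kehinde, Adaeze, Chidinma, Temitope.
Kehinde is living and takes 1/20.
Adaeze is living and takes 1/20.
Chidinma is living and takes 1/20.
Temitope is living and takes 1/20.
Segun predeceased; the 1/5 allotted to Segun's branch passes to Segun's issue by representation.
Jide's line is the sole branch at this level, so the full 1/5 passes to Jide's issue by representation.
The 1/5 is divided into 3 equal shares of 1/15 among Lanre, Folake, Ronke.
Lanre is living and takes 1/15.
Folake is living and takes 1/15.
Ronke is living and takes 1/15.
Morounke is living and takes 1/5.
Dayo is living and takes 1/5.
Yetunde predeceased; the 1/5 allotted to Yetunde's branch passes to Yetunde's issue by representation.
The 1/5 is divided into 4 equal shares of 1/20 among Ifeoma, Ngozi, Abiodun, Chukwudi.
Ifeoma is living and takes 1/20.
Ngozi predeceased; the 1/20 allotted to Ngozi's branch passes to Ngozi's issue by representation.
The 1/20 is divided into 2 equal shares of 1/40 among Ebele, Zainab.
Ebele is living and takes 1/40.
Zainab is living and takes 1/40.
Abiodun is living and takes 1/20.
Chukwudi is living and takes 1/20.

Abiodun 1/20; Adaeze 1/20; Chidinma 1/20; Chukwudi 1/20; Dayo 1/5; Ebele 1/40; Folake 1/15; Ifeoma 1/20; Kehinde 1/20; Lanre 1/15; Morounke 1/5; Ronke 1/15; Temitope 1/20; Zainab 1/40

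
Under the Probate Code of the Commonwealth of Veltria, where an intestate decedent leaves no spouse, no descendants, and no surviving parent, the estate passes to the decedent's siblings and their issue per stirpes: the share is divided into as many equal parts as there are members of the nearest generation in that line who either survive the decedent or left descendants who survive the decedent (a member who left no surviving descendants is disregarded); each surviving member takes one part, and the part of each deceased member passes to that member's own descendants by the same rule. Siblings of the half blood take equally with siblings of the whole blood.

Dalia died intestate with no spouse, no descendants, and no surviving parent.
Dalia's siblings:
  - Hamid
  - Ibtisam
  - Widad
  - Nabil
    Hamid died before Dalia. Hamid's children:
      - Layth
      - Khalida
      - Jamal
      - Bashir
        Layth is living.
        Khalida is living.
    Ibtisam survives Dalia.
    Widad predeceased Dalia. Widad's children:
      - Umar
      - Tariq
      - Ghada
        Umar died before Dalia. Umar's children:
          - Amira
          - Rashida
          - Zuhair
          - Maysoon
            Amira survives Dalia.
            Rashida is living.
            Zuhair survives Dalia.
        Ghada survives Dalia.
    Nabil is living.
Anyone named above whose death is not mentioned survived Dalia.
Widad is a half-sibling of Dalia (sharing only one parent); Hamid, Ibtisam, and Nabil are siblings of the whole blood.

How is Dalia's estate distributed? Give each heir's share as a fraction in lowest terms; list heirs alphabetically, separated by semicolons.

No spouse, descendants, or parent survives, so the estate passes to Dalia's siblings per stirpes.
Half-blood and whole-blood siblings take equally under the stated rule.
The estate is divided into 4 equal shares of 1/4 among Hamid, Ibtisam, Widad, Nabil.
Hamid predeceased; the 1/4 allotted to Hamid's branch passes to Hamid's issue by representation.
The 1/4 is divided into 4 equal shares of 1/16 among Layth, Khalida, Jamal, Bashir.
Layth is living and takes 1/16.
Khalida is living and takes 1/16.
Jamal is living and takes 1/16.
Bashir is living and takes 1/16.
Ibtisam is living and takes 1/4.
Widad predeceased; the 1/4 allotted to Widad's branch passes to Widad's issue by representation.
The 1/4 is divided into 3 equal shares of 1/12 among Umar, Tariq, Ghada.
Umar predeceased; the 1/12 allotted to Umar's branch passes to Umar's issue by representation.
The 1/12 is divided into 4 equal shares of 1/48 among Amira, Rashida, Zuhair, Maysoon.
Amira is living and takes 1/48.
Rashida is living and takes 1/48.
Zuhair is living and takes 1/48.
Maysoon is living and takes 1/48.
Tariq is living and takes 1/12.
Ghada is living and takes 1/12.
Nabil is living and takes 1/4.

Amira 1/48; Bashir 1/16; Ghada 1/12; Ibtisam 1/4; Jamal 1/16; Khalida 1/16; Layth 1/16; Maysoon 1/48; Nabil 1/4; Rashida 1/48; Tariq 1/12; Zuhair 1/48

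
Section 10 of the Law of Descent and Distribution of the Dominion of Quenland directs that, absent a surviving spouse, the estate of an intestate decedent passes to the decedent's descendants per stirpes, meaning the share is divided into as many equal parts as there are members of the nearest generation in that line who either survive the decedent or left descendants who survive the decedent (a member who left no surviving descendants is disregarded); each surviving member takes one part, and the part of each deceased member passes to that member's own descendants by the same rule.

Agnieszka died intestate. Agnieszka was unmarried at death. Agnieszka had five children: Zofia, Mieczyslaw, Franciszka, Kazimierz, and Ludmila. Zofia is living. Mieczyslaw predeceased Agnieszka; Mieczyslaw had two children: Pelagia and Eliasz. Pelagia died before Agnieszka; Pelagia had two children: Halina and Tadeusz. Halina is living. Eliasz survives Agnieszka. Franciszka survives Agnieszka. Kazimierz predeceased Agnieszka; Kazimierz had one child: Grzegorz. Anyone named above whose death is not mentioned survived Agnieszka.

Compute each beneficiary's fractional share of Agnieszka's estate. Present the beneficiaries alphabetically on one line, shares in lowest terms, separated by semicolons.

Eliasz 1/10; Franciszka 1/5; Grzegorz 1/5; Halina 1/20; Ludmila 1/5; Tadeusz 1/20; Zofia 1/5

There is no surviving spouse, so the entire estate passes to Agnieszka's descendants per stirpes.
The estate is divided into 5 equal shares of 1/5 among Zofia, Mieczyslaw, Franciszka, Kazimierz, Ludmila.
Zofia is living and takes 1/5.
Mieczyslaw predeceased; the 1/5 allotted to Mieczyslaw's branch passes to Mieczyslaw's issue by representation.
The 1/5 is divided into 2 equal shares of 1/10 among Pelagia, Eliasz.
Pelagia predeceased; the 1/10 allotted to Pelagia's branch passes to Pelagia's issue by representation.
The 1/10 is divided into 2 equal shares of 1/20 among Halina, Tadeusz.
Halina is living and takes 1/20.
Tadeusz is living and takes 1/20.
Eliasz is living and takes 1/10.
Franciszka is living and takes 1/5.
Kazimierz predeceased; the 1/5 allotted to Kazimierz's branch passes to Kazimierz's issue by representation.
Grzegorz is the sole taker at this level and receives the full 1/5.
Ludmila is living and takes 1/5.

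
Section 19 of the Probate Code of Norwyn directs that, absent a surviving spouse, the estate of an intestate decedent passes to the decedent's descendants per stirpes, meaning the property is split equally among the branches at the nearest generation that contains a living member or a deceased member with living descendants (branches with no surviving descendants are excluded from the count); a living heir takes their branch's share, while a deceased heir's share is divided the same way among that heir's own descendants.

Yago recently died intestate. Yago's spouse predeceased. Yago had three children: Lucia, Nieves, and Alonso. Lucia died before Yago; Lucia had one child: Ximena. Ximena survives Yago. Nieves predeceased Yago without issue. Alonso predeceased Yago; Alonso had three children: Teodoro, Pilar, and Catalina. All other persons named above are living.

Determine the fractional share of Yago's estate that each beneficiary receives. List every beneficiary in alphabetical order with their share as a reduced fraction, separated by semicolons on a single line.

Catalina 1/6; Pilar 1/6; Teodoro 1/6; Ximena 1/2

There is no surviving spouse, so the entire estate passes to Yago's descendants per stirpes.
Nieves left no surviving issue, so that branch lapses and is disregarded.
The estate is divided into 2 equal shares of 1/2 among Lucia, Alonso.
Lucia predeceased; the 1/2 allotted to Lucia's branch passes to Lucia's issue by representation.
Ximena is the sole taker at this level and receives the full 1/2.
Alonso predeceased; the 1/2 allotted to Alonso's branch passes to Alonso's issue by representation.
The 1/2 is divided into 3 equal shares of 1/6 among Teodoro, Pilar, Catalina.
Teodoro is living and takes 1/6.
Pilar is living and takes 1/6.
Catalina is living and takes 1/6.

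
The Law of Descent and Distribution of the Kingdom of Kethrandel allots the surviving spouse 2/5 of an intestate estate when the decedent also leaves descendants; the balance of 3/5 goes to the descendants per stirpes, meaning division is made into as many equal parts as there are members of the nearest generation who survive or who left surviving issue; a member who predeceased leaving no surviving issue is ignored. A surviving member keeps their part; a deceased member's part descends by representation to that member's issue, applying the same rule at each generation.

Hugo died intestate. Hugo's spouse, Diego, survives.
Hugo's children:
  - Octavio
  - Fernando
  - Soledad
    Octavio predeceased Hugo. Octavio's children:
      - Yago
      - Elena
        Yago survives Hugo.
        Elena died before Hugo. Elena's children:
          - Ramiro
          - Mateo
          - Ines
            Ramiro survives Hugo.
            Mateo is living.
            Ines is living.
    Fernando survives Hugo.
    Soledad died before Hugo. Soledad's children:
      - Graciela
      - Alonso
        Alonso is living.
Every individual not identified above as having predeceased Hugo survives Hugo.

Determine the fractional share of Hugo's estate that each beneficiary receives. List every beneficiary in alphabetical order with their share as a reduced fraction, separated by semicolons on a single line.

Alonso 1/10; Diego 2/5; Fernando 1/5; Graciela 1/10; Ines 1/30; Mateo 1/30; Ramiro 1/30; Yago 1/10

Diego, as surviving spouse, takes 2/5.
The remaining 3/5 passes to Hugo's descendants per stirpes.
The 3/5 is divided into 3 equal shares of 1/5 among Octavio, Fernando, Soledad.
Octavio predeceased; the 1/5 allotted to Octavio's branch passes to Octavio's issue by representation.
The 1/5 is divided into 2 equal shares of 1/10 among Yago, Elena.
Yago is living and takes 1/10.
Elena predeceased; the 1/10 allotted to Elena's branch passes to Elena's issue by representation.
The 1/10 is divided into 3 equal shares of 1/30 among Ramiro, Mateo, Ines.
Ramiro is living and takes 1/30.
Mateo is living and takes 1/30.
Ines is living and takes 1/30.
Fernando is living and takes 1/5.
Soledad predeceased; the 1/5 allotted to Soledad's branch passes to Soledad's issue by representation.
The 1/5 is divided into 2 equal shares of 1/10 among Graciela, Alonso.
Graciela is living and takes 1/10.
Alonso is living and takes 1/10.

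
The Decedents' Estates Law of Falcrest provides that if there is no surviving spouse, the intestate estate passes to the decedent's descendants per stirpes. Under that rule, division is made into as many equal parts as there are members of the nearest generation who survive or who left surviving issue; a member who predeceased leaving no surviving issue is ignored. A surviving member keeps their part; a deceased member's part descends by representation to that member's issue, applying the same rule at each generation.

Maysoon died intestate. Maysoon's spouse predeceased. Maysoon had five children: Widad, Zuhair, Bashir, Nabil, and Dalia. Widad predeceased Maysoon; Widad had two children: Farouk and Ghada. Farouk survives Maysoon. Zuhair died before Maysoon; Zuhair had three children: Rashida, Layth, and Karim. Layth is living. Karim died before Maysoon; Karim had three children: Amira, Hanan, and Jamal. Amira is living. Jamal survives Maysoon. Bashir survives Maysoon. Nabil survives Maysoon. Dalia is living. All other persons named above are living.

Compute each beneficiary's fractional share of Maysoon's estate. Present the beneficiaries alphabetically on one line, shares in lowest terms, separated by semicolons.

There is no surviving spouse, so the entire estate passes to Maysoon's descendants per stirpes.
The estate is divided into 5 equal shares of 1/5 among Widad, Zuhair, Bashir, Nabil, Dalia.
Widad predeceased; the 1/5 allotted to Widad's branch passes to Widad's issue by representation.
The 1/5 is divided into 2 equal shares of 1/10 among Farouk, Ghada.
Farouk is living and takes 1/10.
Ghada is living and takes 1/10.
Zuhair predeceased; the 1/5 allotted to Zuhair's branch passes to Zuhair's issue by representation.
The 1/5 is divided into 3 equal shares of 1/15 among Rashida, Layth, Karim.
Rashida is living and takes 1/15.
Layth is living and takes 1/15.
Karim predeceased; the 1/15 allotted to Karim's branch passes to Karim's issue by representation.
The 1/15 is divided into 3 equal shares of 1/45 among Amira, Hanan, Jamal.
Amira is living and takes 1/45.
Hanan is living and takes 1/45.
Jamal is living and takes 1/45.
Bashir is living and takes 1/5.
Nabil is living and takes 1/5.
Dalia is living and takes 1/5.

Amira 1/45; Bashir 1/5; Dalia 1/5; Farouk 1/10; Ghada 1/10; Hanan 1/45; Jamal 1/45; Layth 1/15; Nabil 1/5; Rashida 1/15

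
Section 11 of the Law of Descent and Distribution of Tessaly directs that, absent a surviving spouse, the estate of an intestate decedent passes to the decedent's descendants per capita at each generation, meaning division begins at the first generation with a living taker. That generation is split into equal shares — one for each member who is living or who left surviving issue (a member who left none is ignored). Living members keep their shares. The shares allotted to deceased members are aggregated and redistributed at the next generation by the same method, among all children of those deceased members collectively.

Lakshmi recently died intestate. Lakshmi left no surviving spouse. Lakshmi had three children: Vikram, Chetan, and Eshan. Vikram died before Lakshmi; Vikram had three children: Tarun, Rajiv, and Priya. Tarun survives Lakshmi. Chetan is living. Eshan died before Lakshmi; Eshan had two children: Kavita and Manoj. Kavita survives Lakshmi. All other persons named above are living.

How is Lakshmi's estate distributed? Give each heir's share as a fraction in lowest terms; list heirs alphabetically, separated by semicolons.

There is no surviving spouse, so the entire estate passes to Lakshmi's descendants per capita at each generation.
At generation 1 (Vikram, Chetan, Eshan) there are 3 shares of (1)/3 = 1/3 each.
Living: Chetan — each takes 1/3.
Deceased: Vikram and Eshan. Their combined 2/3 is pooled and carried to generation 2.
At generation 2 (Tarun, Rajiv, Priya, Kavita, Manoj) there are 5 shares of (2/3)/5 = 2/15 each.
Living: Tarun, Rajiv, Priya, Kavita, and Manoj — each takes 2/15.

Chetan 1/3; Kavita 2/15; Manoj 2/15; Priya 2/15; Rajiv 2/15; Tarun 2/15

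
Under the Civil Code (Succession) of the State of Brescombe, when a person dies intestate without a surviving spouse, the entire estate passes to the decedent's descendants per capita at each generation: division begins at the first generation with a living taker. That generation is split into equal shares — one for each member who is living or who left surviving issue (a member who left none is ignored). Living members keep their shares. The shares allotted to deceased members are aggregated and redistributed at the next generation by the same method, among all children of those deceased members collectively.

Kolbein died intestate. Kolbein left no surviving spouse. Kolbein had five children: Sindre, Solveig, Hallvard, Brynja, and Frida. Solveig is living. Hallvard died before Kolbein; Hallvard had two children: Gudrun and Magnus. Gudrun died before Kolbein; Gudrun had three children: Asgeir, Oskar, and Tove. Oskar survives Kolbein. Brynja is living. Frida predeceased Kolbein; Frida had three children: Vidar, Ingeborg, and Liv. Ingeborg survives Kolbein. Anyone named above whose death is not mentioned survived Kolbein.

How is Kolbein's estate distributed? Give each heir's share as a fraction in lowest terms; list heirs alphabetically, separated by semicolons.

Asgeir 2/75; Brynja 1/5; Ingeborg 2/25; Liv 2/25; Magnus 2/25; Oskar 2/75; Sindre 1/5; Solveig 1/5; Tove 2/75; Vidar 2/25

There is no surviving spouse, so the entire estate passes to Kolbein's descendants per capita at each generation.
At generation 1 (Sindre, Solveig, Hallvard, Brynja, Frida) there are 5 shares of (1)/5 = 1/5 each.
Living: Sindre, Solveig, and Brynja — each takes 1/5.
Deceased: Hallvard and Frida. Their combined 2/5 is pooled and carried to generation 2.
At generation 2 (Gudrun, Magnus, Vidar, Ingeborg, Liv) there are 5 shares of (2/5)/5 = 2/25 each.
Living: Magnus, Vidar, Ingeborg, and Liv — each takes 2/25.
Deceased: Gudrun. That 2/25 share is carried to generation 3.
At generation 3 (Asgeir, Oskar, Tove) there are 3 shares of (2/25)/3 = 2/75 each.
Living: Asgeir, Oskar, and Tove — each takes 2/75.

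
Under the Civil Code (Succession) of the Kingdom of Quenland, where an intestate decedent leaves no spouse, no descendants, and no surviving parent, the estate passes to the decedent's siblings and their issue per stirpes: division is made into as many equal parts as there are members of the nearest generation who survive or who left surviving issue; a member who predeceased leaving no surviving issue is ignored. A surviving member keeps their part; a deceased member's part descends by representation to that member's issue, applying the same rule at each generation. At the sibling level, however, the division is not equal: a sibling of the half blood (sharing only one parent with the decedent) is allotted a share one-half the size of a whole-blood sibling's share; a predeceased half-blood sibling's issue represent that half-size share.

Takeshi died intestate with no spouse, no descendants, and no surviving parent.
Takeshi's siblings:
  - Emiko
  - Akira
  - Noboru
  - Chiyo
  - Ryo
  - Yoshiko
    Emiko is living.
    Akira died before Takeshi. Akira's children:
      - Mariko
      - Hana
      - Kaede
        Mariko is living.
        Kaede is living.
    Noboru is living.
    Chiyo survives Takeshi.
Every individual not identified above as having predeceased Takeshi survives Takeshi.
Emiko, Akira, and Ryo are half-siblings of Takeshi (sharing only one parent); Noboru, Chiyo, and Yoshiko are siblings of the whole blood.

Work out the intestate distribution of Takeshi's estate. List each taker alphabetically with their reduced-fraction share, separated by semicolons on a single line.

No spouse, descendants, or parent survives, so the estate passes to Takeshi's siblings per stirpes.
Half-blood siblings count for one-half the weight of whole-blood siblings at the initial division.
Dividing 1 in proportion to weights (total weight 9/2): Emiko (weight 1/2) → 1/9; Akira (weight 1/2) → 1/9; Noboru (weight 1) → 2/9; Chiyo (weight 1) → 2/9; Ryo (weight 1/2) → 1/9; Yoshiko (weight 1) → 2/9.
Emiko is living and takes 1/9.
Akira predeceased; the 1/9 allotted to Akira's branch passes to Akira's issue by representation.
The 1/9 is divided into 3 equal shares of 1/27 among Mariko, Hana, Kaede.
Mariko is living and takes 1/27.
Hana is living and takes 1/27.
Kaede is living and takes 1/27.
Noboru is living and takes 2/9.
Chiyo is living and takes 2/9.
Ryo is living and takes 1/9.
Yoshiko is living and takes 2/9.

Chiyo 2/9; Emiko 1/9; Hana 1/27; Kaede 1/27; Mariko 1/27; Noboru 2/9; Ryo 1/9; Yoshiko 2/9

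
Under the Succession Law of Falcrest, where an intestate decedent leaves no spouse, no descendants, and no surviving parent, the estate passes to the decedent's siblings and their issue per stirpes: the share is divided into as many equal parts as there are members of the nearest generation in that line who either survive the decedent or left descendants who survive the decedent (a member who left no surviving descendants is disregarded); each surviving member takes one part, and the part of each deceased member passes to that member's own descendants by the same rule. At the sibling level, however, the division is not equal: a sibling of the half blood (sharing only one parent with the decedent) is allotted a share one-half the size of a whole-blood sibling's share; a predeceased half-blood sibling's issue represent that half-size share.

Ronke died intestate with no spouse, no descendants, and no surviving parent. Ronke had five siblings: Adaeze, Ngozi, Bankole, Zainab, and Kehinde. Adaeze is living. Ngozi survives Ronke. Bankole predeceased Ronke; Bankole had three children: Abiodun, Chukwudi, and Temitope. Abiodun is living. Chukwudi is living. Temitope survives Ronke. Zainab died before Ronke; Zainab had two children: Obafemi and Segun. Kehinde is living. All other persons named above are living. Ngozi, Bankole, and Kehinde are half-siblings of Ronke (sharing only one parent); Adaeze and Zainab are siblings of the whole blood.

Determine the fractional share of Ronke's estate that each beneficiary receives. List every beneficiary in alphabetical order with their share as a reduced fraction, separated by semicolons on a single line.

Abiodun 1/21; Adaeze 2/7; Chukwudi 1/21; Kehinde 1/7; Ngozi 1/7; Obafemi 1/7; Segun 1/7; Temitope 1/21

No spouse, descendants, or parent survives, so the estate passes to Ronke's siblings per stirpes.
Half-blood siblings count for one-half the weight of whole-blood siblings at the initial division.
Dividing 1 in proportion to weights (total weight 7/2): Adaeze (weight 1) → 2/7; Ngozi (weight 1/2) → 1/7; Bankole (weight 1/2) → 1/7; Zainab (weight 1) → 2/7; Kehinde (weight 1/2) → 1/7.
Adaeze is living and takes 2/7.
Ngozi is living and takes 1/7.
Bankole predeceased; the 1/7 allotted to Bankole's branch passes to Bankole's issue by representation.
The 1/7 is divided into 3 equal shares of 1/21 among Abiodun, Chukwudi, Temitope.
Abiodun is living and takes 1/21.
Chukwudi is living and takes 1/21.
Temitope is living and takes 1/21.
Zainab predeceased; the 2/7 allotted to Zainab's branch passes to Zainab's issue by representation.
The 2/7 is divided into 2 equal shares of 1/7 among Obafemi, Segun.
Obafemi is living and takes 1/7.
Segun is living and takes 1/7.
Kehinde is living and takes 1/7.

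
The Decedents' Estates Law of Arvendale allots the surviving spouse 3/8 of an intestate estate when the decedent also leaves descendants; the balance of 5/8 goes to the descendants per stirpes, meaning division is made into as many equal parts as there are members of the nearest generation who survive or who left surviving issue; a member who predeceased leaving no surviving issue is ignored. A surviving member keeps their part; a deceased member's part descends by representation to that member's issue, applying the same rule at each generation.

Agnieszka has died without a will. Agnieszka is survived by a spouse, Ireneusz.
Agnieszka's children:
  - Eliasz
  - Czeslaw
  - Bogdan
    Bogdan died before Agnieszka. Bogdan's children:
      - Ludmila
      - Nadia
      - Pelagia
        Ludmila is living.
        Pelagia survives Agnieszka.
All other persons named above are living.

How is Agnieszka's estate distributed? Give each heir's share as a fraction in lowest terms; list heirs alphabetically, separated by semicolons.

Ireneusz, as surviving spouse, takes 3/8.
The remaining 5/8 passes to Agnieszka's descendants per stirpes.
The 5/8 is divided into 3 equal shares of 5/24 among Eliasz, Czeslaw, Bogdan.
Eliasz is living and takes 5/24.
Czeslaw is living and takes 5/24.
Bogdan predeceased; the 5/24 allotted to Bogdan's branch passes to Bogdan's issue by representation.
The 5/24 is divided into 3 equal shares of 5/72 among Ludmila, Nadia, Pelagia.
Ludmila is living and takes 5/72.
Nadia is living and takes 5/72.
Pelagia is living and takes 5/72.

Czeslaw 5/24; Eliasz 5/24; Ireneusz 3/8; Ludmila 5/72; Nadia 5/72; Pelagia 5/72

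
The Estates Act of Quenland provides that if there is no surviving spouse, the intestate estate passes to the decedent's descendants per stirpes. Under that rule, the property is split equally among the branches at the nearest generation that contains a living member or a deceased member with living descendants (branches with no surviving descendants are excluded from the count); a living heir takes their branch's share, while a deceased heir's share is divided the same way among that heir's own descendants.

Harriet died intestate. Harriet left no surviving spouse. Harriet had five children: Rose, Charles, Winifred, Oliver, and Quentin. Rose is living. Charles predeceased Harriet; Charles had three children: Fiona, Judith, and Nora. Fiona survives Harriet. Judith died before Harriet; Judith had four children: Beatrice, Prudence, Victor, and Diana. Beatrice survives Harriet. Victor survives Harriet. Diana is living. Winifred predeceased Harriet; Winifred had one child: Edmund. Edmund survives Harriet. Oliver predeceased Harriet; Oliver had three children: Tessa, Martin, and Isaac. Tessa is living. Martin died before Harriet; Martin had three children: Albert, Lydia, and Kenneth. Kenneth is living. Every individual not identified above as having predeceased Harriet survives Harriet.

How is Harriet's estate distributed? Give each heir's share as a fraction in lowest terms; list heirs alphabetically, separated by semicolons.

There is no surviving spouse, so the entire estate passes to Harriet's descendants per stirpes.
The estate is divided into 5 equal shares of 1/5 among Rose, Charles, Winifred, Oliver, Quentin.
Rose is living and takes 1/5.
Charles predeceased; the 1/5 allotted to Charles's branch passes to Charles's issue by representation.
The 1/5 is divided into 3 equal shares of 1/15 among Fiona, Judith, Nora.
Fiona is living and takes 1/15.
Judith predeceased; the 1/15 allotted to Judith's branch passes to Judith's issue by representation.
The 1/15 is divided into 4 equal shares of 1/60 among Beatrice, Prudence, Victor, Diana.
Beatrice is living and takes 1/60.
Prudence is living and takes 1/60.
Victor is living and takes 1/60.
Diana is living and takes 1/60.
Nora is living and takes 1/15.
Winifred predeceased; the 1/5 allotted to Winifred's branch passes to Winifred's issue by representation.
Edmund is the sole taker at this level and receives the full 1/5.
Oliver predeceased; the 1/5 allotted to Oliver's branch passes to Oliver's issue by representation.
The 1/5 is divided into 3 equal shares of 1/15 among Tessa, Martin, Isaac.
Tessa is living and takes 1/15.
Martin predeceased; the 1/15 allotted to Martin's branch passes to Martin's issue by representation.
The 1/15 is divided into 3 equal shares of 1/45 among Albert, Lydia, Kenneth.
Albert is living and takes 1/45.
Lydia is living and takes 1/45.
Kenneth is living and takes 1/45.
Isaac is living and takes 1/15.
Quentin is living and takes 1/5.

Albert 1/45; Beatrice 1/60; Diana 1/60; Edmund 1/5; Fiona 1/15; Isaac 1/15; Kenneth 1/45; Lydia 1/45; Nora 1/15; Prudence 1/60; Quentin 1/5; Rose 1/5; Tessa 1/15; Victor 1/60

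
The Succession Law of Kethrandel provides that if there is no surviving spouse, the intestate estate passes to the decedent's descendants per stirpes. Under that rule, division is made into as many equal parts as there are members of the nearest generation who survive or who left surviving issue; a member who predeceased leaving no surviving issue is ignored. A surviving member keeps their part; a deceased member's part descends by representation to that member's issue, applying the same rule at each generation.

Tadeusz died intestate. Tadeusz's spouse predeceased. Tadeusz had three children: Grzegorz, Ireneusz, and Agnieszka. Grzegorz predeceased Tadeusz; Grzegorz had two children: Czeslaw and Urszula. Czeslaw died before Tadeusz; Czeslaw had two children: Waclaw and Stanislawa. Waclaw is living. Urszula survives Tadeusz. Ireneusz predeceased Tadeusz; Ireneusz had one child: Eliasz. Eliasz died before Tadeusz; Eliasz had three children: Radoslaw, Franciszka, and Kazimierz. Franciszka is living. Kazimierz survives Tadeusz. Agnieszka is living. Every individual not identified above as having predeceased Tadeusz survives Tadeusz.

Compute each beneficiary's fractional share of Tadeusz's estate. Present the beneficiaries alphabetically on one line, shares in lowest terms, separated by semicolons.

There is no surviving spouse, so the entire estate passes to Tadeusz's descendants per stirpes.
The estate is divided into 3 equal shares of 1/3 among Grzegorz, Ireneusz, Agnieszka.
Grzegorz predeceased; the 1/3 allotted to Grzegorz's branch passes to Grzegorz's issue by representation.
The 1/3 is divided into 2 equal shares of 1/6 among Czeslaw, Urszula.
Czeslaw predeceased; the 1/6 allotted to Czeslaw's branch passes to Czeslaw's issue by representation.
The 1/6 is divided into 2 equal shares of 1/12 among Waclaw, Stanislawa.
Waclaw is living and takes 1/12.
Stanislawa is living and takes 1/12.
Urszula is living and takes 1/6.
Ireneusz predeceased; the 1/3 allotted to Ireneusz's branch passes to Ireneusz's issue by representation.
Eliasz's line is the sole branch at this level, so the full 1/3 passes to Eliasz's issue by representation.
The 1/3 is divided into 3 equal shares of 1/9 among Radoslaw, Franciszka, Kazimierz.
Radoslaw is living and takes 1/9.
Franciszka is living and takes 1/9.
Kazimierz is living and takes 1/9.
Agnieszka is living and takes 1/3.

Agnieszka 1/3; Franciszka 1/9; Kazimierz 1/9; Radoslaw 1/9; Stanislawa 1/12; Urszula 1/6; Waclaw 1/12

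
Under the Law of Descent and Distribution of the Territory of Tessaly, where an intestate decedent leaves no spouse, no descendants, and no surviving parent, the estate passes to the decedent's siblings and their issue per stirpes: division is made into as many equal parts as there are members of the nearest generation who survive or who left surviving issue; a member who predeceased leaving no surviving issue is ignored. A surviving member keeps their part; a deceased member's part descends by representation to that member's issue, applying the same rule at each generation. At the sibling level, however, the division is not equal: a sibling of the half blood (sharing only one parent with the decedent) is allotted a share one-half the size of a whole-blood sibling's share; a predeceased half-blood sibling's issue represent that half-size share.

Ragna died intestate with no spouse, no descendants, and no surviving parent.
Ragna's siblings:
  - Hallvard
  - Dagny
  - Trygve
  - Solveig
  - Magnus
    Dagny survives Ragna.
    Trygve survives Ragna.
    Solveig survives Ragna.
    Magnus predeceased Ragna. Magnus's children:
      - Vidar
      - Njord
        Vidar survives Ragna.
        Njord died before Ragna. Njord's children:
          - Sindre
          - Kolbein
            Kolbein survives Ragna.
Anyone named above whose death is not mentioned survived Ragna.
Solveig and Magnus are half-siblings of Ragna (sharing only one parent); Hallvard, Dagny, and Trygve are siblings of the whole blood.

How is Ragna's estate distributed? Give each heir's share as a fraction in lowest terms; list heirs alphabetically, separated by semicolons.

No spouse, descendants, or parent survives, so the estate passes to Ragna's siblings per stirpes.
Half-blood siblings count for one-half the weight of whole-blood siblings at the initial division.
Dividing 1 in proportion to weights (total weight 4): Hallvard (weight 1) → 1/4; Dagny (weight 1) → 1/4; Trygve (weight 1) → 1/4; Solveig (weight 1/2) → 1/8; Magnus (weight 1/2) → 1/8.
Hallvard is living and takes 1/4.
Dagny is living and takes 1/4.
Trygve is living and takes 1/4.
Solveig is living and takes 1/8.
Magnus predeceased; the 1/8 allotted to Magnus's branch passes to Magnus's issue by representation.
The 1/8 is divided into 2 equal shares of 1/16 among Vidar, Njord.
Vidar is living and takes 1/16.
Njord predeceased; the 1/16 allotted to Njord's branch passes to Njord's issue by representation.
The 1/16 is divided into 2 equal shares of 1/32 among Sindre, Kolbein.
Sindre is living and takes 1/32.
Kolbein is living and takes 1/32.

Dagny 1/4; Hallvard 1/4; Kolbein 1/32; Sindre 1/32; Solveig 1/8; Trygve 1/4; Vidar 1/16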